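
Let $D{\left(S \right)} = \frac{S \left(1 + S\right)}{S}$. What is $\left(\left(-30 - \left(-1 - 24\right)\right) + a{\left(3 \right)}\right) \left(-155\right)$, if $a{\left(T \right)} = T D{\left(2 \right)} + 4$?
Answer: $-1240$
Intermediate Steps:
$D{\left(S \right)} = 1 + S$
$a{\left(T \right)} = 4 + 3 T$ ($a{\left(T \right)} = T \left(1 + 2\right) + 4 = T 3 + 4 = 3 T + 4 = 4 + 3 T$)
$\left(\left(-30 - \left(-1 - 24\right)\right) + a{\left(3 \right)}\right) \left(-155\right) = \left(\left(-30 - \left(-1 - 24\right)\right) + \left(4 + 3 \cdot 3\right)\right) \left(-155\right) = \left(\left(-30 - -25\right) + \left(4 + 9\right)\right) \left(-155\right) = \left(\left(-30 + 25\right) + 13\right) \left(-155\right) = \left(-5 + 13\right) \left(-155\right) = 8 \left(-155\right) = -1240$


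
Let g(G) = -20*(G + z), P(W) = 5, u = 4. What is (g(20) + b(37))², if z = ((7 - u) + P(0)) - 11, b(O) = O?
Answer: 91809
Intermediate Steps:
z = -3 (z = ((7 - 1*4) + 5) - 11 = ((7 - 4) + 5) - 11 = (3 + 5) - 11 = 8 - 11 = -3)
g(G) = 60 - 20*G (g(G) = -20*(G - 3) = -20*(-3 + G) = 60 - 20*G)
(g(20) + b(37))² = ((60 - 20*20) + 37)² = ((60 - 400) + 37)² = (-340 + 37)² = (-303)² = 91809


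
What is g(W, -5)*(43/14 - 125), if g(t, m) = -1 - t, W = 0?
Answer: 1707/14 ≈ 121.93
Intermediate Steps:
g(W, -5)*(43/14 - 125) = (-1 - 1*0)*(43/14 - 125) = (-1 + 0)*(43*(1/14) - 125) = -(43/14 - 125) = -1*(-1707/14) = 1707/14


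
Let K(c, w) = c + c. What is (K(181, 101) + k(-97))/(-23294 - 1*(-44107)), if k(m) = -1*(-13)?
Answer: 375/20813 ≈ 0.018018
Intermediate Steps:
k(m) = 13
K(c, w) = 2*c
(K(181, 101) + k(-97))/(-23294 - 1*(-44107)) = (2*181 + 13)/(-23294 - 1*(-44107)) = (362 + 13)/(-23294 + 44107) = 375/20813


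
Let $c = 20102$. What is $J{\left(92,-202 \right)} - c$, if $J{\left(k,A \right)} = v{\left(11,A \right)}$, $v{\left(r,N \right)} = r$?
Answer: $-20091$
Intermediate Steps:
$J{\left(k,A \right)} = 11$
$J{\left(92,-202 \right)} - c = 11 - 20102 = -20091$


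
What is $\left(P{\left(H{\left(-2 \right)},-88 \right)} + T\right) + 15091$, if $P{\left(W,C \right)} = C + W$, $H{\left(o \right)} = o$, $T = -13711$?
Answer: $1290$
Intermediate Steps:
$\left(P{\left(H{\left(-2 \right)},-88 \right)} + T\right) + 15091 = \left(\left(-88 - 2\right) - 13711\right) + 15091 = \left(-90 - 13711\right) + 15091 = -13801 + 15091 = 1290$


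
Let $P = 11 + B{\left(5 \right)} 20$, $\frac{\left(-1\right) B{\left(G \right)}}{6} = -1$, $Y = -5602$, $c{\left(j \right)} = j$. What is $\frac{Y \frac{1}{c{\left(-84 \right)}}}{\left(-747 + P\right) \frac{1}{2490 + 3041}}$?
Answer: $- \frac{15492331}{25872} \approx -598.81$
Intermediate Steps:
$B{\left(G \right)} = 6$ ($B{\left(G \right)} = \left(-6\right) \left(-1\right) = 6$)
$P = 131$ ($P = 11 + 6 \cdot 20 = 11 + 120 = 131$)
$\frac{Y \frac{1}{c{\left(-84 \right)}}}{\left(-747 + P\right) \frac{1}{2490 + 3041}} = \frac{\left(-5602\right) \frac{1}{-84}}{\left(-747 + 131\right) \frac{1}{2490 + 3041}} = \frac{\left(-5602\right) \left(- \frac{1}{84}\right)}{\left(-616\right) \frac{1}{5531}} = \frac{2801}{42 \left(\left(-616\right) \frac{1}{5531}\right)} = \frac{2801}{42 \left(- \frac{616}{5531}\right)} = \frac{2801}{42} \left(- \frac{5531}{616}\right) = - \frac{15492331}{25872}$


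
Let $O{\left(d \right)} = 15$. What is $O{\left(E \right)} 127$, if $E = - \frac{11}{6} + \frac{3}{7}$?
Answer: $1905$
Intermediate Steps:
$E = - \frac{59}{42}$ ($E = \left(-11\right) \frac{1}{6} + 3 \cdot \frac{1}{7} = - \frac{11}{6} + \frac{3}{7} = - \frac{59}{42} \approx -1.4048$)
$O{\left(E \right)} 127 = 15 \cdot 127 = 1905$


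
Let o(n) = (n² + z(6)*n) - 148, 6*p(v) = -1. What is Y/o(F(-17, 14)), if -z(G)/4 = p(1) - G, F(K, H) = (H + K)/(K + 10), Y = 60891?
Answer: -2983659/6725 ≈ -443.67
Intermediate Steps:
p(v) = -⅙ (p(v) = (⅙)*(-1) = -⅙)
F(K, H) = (H + K)/(10 + K)
z(G) = ⅔ + 4*G (z(G) = -4*(-⅙ - G) = ⅔ + 4*G)
o(n) = -148 + n² + 74*n/3 (o(n) = (n² + (⅔ + 4*6)*n) - 148 = (n² + (⅔ + 24)*n) - 148 = (n² + 74*n/3) - 148 = -148 + n² + 74*n/3)
Y/o(F(-17, 14)) = 60891/(-148 + ((14 - 17)/(10 - 17))² + 74*((14 - 17)/(10 - 17))/3) = 60891/(-148 + (-3/(-7))² + 74*(-3/(-7))/3) = 60891/(-148 + (-⅐*(-3))² + 74*(-⅐*(-3))/3) = 60891/(-148 + (3/7)² + (74/3)*(3/7)) = 60891/(-148 + 9/49 + 74/7) = 60891/(-6725/49) = 60891*(-49/6725) = -2983659/6725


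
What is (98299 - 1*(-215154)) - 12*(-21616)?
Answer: 572845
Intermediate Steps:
(98299 - 1*(-215154)) - 12*(-21616) = (98299 + 215154) - 1*(-259392) = 313453 + 259392 = 572845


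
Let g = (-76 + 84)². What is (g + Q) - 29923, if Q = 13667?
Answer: -16192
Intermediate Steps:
g = 64 (g = 8² = 64)
(g + Q) - 29923 = (64 + 13667) - 29923 = 13731 - 29923 = -16192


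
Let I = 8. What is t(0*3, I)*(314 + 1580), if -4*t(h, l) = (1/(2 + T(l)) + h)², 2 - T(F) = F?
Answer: -947/32 ≈ -29.594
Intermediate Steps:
T(F) = 2 - F
t(h, l) = -(h + 1/(4 - l))²/4 (t(h, l) = -(1/(2 + (2 - l)) + h)²/4 = -(1/(4 - l) + h)²/4 = -(h + 1/(4 - l))²/4)
t(0*3, I)*(314 + 1580) = (-(1 + 4*(0*3) - 1*0*3*8)²/(4*(-4 + 8)²))*(314 + 1580) = -¼*(1 + 4*0 - 1*0*8)²/4²*1894 = -¼*1/16*(1 + 0 + 0)²*1894 = -¼*1/16*1²*1894 = -¼*1/16*1*1894 = -1/64*1894 = -947/32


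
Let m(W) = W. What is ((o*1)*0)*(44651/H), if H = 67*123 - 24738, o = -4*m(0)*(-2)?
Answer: 0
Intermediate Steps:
o = 0 (o = -4*0*(-2) = 0*(-2) = 0)
H = -16497 (H = 8241 - 24738 = -16497)
((o*1)*0)*(44651/H) = ((0*1)*0)*(44651/(-16497)) = (0*0)*(44651*(-1/16497)) = 0*(-44651/16497) = 0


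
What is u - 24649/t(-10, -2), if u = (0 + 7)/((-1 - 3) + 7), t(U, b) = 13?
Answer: -73856/39 ≈ -1893.7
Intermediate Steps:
u = 7/3 (u = 7/(-4 + 7) = 7/3 ≈ 2.3333)
u - 24649/t(-10, -2) = 7/3 - 24649/13 = -73856/39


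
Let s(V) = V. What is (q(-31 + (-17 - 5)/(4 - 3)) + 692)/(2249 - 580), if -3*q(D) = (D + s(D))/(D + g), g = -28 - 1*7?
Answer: 91291/220308 ≈ 0.41438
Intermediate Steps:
g = -35 (g = -28 - 7 = -35)
q(D) = -2*D/(3*(-35 + D)) (q(D) = -(D + D)/(3*(D - 35)) = -2*D/(3*(-35 + D)))
(q(-31 + (-17 - 5)/(4 - 3)) + 692)/(2249 - 580) = (-2*(-31 + (-17 - 5)/(4 - 3))/(-105 + 3*(-31 + (-17 - 5)/(4 - 3))) + 692)/(2249 - 580) = (-2*(-31 - 22/1)/(-105 + 3*(-31 - 22/1)) + 692)/1669 = (-2*(-31 - 22*1)/(-105 + 3*(-31 - 22*1)) + 692)*(1/1669) = (-2*(-31 - 22)/(-105 + 3*(-31 - 22)) + 692)*(1/1669) = (-2*(-53)/(-105 + 3*(-53)) + 692)*(1/1669) = (-2*(-53)/(-105 - 159) + 692)*(1/1669) = (-2*(-53)/(-264) + 692)*(1/1669) = (-2*(-53)*(-1/264) + 692)*(1/1669) = (-53/132 + 692)*(1/1669) = (91291/132)*(1/1669) = 91291/220308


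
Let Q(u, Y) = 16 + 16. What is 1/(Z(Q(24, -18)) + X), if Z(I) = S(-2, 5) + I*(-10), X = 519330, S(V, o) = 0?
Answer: 1/519010 ≈ 1.9267e-6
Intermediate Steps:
Q(u, Y) = 32
Z(I) = -10*I (Z(I) = 0 + I*(-10) = 0 - 10*I = -10*I)
1/(Z(Q(24, -18)) + X) = 1/(-10*32 + 519330) = 1/(-320 + 519330) = 1/519010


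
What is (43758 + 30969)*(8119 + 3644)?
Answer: 879013701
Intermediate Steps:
(43758 + 30969)*(8119 + 3644) = 74727*11763 = 879013701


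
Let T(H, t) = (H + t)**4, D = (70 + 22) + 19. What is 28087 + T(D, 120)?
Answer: 2847424408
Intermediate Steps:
D = 111 (D = 92 + 19 = 111)
28087 + T(D, 120) = 28087 + (111 + 120)**4 = 28087 + 231**4 = 28087 + 2847396321 = 2847424408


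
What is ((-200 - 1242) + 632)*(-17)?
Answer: 13770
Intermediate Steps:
((-200 - 1242) + 632)*(-17) = (-1442 + 632)*(-17) = -810*(-17) = 13770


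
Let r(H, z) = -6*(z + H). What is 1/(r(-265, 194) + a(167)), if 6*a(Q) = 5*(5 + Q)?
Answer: 3/1708 ≈ 0.0017564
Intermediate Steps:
r(H, z) = -6*H - 6*z (r(H, z) = -6*(H + z) = -6*H - 6*z)
a(Q) = 25/6 + 5*Q/6 (a(Q) = (5*(5 + Q))/6 = (25 + 5*Q)/6 = 25/6 + 5*Q/6)
1/(r(-265, 194) + a(167)) = 1/((-6*(-265) - 6*194) + (25/6 + (⅚)*167)) = 1/((1590 - 1164) + (25/6 + 835/6)) = 1/(426 + 430/3) = 1/(1708/3) = 3/1708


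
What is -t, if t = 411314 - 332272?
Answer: -79042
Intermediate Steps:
t = 79042
-t = -1*79042 = -79042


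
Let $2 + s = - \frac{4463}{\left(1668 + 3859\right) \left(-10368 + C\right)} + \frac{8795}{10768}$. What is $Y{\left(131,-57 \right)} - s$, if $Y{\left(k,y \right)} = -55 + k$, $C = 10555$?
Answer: $\frac{859039933425}{11129255632} \approx 77.188$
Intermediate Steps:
$s = - \frac{13216505393}{11129255632}$ ($s = -2 + \left(- \frac{4463}{\left(1668 + 3859\right) \left(-10368 + 10555\right)} + \frac{8795}{10768}\right) = -2 + \left(- \frac{4463}{5527 \cdot 187} + 8795 \cdot \frac{1}{10768}\right) = -2 + \left(- \frac{4463}{1033549} + \frac{8795}{10768}\right) = -2 + \frac{9042005871}{11129255632} = - \frac{13216505393}{11129255632} \approx -1.1875$)
$Y{\left(131,-57 \right)} - s = \left(-55 + 131\right) - - \frac{13216505393}{11129255632} = 76 + \frac{13216505393}{11129255632} = \frac{859039933425}{11129255632}$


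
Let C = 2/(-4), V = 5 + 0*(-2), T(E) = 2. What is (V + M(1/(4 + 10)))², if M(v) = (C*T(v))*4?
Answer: 1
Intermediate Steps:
V = 5 (V = 5 + 0 = 5)
C = -½ (C = 2*(-¼) = -½ ≈ -0.50000)
M(v) = -4 (M(v) = -½*2*4 = -1*4 = -4)
(V + M(1/(4 + 10)))² = (5 - 4)² = 1² = 1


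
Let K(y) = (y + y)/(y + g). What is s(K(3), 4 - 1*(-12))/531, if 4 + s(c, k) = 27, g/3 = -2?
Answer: 23/531 ≈ 0.043315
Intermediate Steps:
g = -6 (g = 3*(-2) = -6)
K(y) = 2*y/(-6 + y) (K(y) = (y + y)/(y - 6) = (2*y)/(-6 + y) = 2*y/(-6 + y))
s(c, k) = 23 (s(c, k) = -4 + 27 = 23)
s(K(3), 4 - 1*(-12))/531 = 23/531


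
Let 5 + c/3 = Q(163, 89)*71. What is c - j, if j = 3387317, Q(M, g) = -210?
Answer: -3432062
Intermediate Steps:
c = -44745 (c = -15 + 3*(-210*71) = -15 + 3*(-14910) = -15 - 44730 = -44745)
c - j = -44745 - 1*3387317 = -44745 - 3387317 = -3432062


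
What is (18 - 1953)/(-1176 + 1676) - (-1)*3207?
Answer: 320313/100 ≈ 3203.1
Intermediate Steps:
(18 - 1953)/(-1176 + 1676) - (-1)*3207 = -1935/500 - 1*(-3207) = -1935*1/500 + 3207 = -387/100 + 3207 = 320313/100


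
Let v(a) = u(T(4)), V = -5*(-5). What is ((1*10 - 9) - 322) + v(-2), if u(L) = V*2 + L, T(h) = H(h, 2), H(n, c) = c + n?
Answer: -265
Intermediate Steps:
V = 25
T(h) = 2 + h
u(L) = 50 + L (u(L) = 25*2 + L = 50 + L)
v(a) = 56 (v(a) = 50 + (2 + 4) = 50 + 6 = 56)
((1*10 - 9) - 322) + v(-2) = ((1*10 - 9) - 322) + 56 = ((10 - 9) - 322) + 56 = (1 - 322) + 56 = -321 + 56 = -265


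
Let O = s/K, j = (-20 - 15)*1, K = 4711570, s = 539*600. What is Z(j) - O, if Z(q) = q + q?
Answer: -33013330/471157 ≈ -70.069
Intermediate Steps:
s = 323400
j = -35 (j = -35*1 = -35)
Z(q) = 2*q
O = 32340/471157 (O = 323400/4711570 = 323400*(1/4711570) = 32340/471157 ≈ 0.068640)
Z(j) - O = 2*(-35) - 1*32340/471157 = -70 - 32340/471157 = -33013330/471157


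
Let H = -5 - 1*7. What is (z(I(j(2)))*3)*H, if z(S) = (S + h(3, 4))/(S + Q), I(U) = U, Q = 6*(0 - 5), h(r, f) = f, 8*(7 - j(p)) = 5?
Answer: 332/21 ≈ 15.810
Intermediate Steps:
j(p) = 51/8 (j(p) = 7 - ⅛*5 = 7 - 5/8 = 51/8)
H = -12 (H = -5 - 7 = -12)
Q = -30 (Q = 6*(-5) = -30)
z(S) = (4 + S)/(-30 + S) (z(S) = (S + 4)/(S - 30) = (4 + S)/(-30 + S))
(z(I(j(2)))*3)*H = (((4 + 51/8)/(-30 + 51/8))*3)*(-12) = (((83/8)/(-189/8))*3)*(-12) = (-8/189*83/8*3)*(-12) = -83/189*3*(-12) = -83/63*(-12) = 332/21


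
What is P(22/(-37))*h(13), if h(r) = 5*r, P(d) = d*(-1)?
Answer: 1430/37 ≈ 38.649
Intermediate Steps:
P(d) = -d
P(22/(-37))*h(13) = (-22/(-37))*(5*13) = -22*(-1)/37*65 = -1*(-22/37)*65 = (22/37)*65 = 1430/37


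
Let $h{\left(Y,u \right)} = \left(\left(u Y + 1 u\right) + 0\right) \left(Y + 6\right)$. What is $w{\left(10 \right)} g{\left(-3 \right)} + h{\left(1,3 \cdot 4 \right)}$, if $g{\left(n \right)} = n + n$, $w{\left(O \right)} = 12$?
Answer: $96$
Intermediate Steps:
$h{\left(Y,u \right)} = \left(6 + Y\right) \left(u + Y u\right)$ ($h{\left(Y,u \right)} = \left(\left(Y u + u\right) + 0\right) \left(6 + Y\right) = \left(\left(u + Y u\right) + 0\right) \left(6 + Y\right) = \left(u + Y u\right) \left(6 + Y\right) = \left(6 + Y\right) \left(u + Y u\right)$)
$g{\left(n \right)} = 2 n$
$w{\left(10 \right)} g{\left(-3 \right)} + h{\left(1,3 \cdot 4 \right)} = 12 \cdot 2 \left(-3\right) + 3 \cdot 4 \left(6 + 1^{2} + 7 \cdot 1\right) = 12 \left(-6\right) + 12 \left(6 + 1 + 7\right) = -72 + 12 \cdot 14 = -72 + 168 = 96$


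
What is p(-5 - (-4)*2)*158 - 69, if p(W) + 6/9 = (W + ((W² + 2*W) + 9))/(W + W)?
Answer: 1610/3 ≈ 536.67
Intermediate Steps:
p(W) = -⅔ + (9 + W² + 3*W)/(2*W) (p(W) = -⅔ + (W + ((W² + 2*W) + 9))/(W + W) = -⅔ + (W + (9 + W² + 2*W))/((2*W)) = -⅔ + (9 + W² + 3*W)*(1/(2*W)) = -⅔ + (9 + W² + 3*W)/(2*W))
p(-5 - (-4)*2)*158 - 69 = ((27 + (-5 - (-4)*2)*(5 + 3*(-5 - (-4)*2)))/(6*(-5 - (-4)*2)))*158 - 69 = ((27 + (-5 - 1*(-8))*(5 + 3*(-5 - 1*(-8))))/(6*(-5 - 1*(-8))))*158 - 69 = ((27 + (-5 + 8)*(5 + 3*(-5 + 8)))/(6*(-5 + 8)))*158 - 69 = ((⅙)*(27 + 3*(5 + 3*3))/3)*158 - 69 = ((⅙)*(⅓)*(27 + 3*(5 + 9)))*158 - 69 = ((⅙)*(⅓)*(27 + 3*14))*158 - 69 = ((⅙)*(⅓)*(27 + 42))*158 - 69 = ((⅙)*(⅓)*69)*158 - 69 = (23/6)*158 - 69 = 1817/3 - 69 = 1610/3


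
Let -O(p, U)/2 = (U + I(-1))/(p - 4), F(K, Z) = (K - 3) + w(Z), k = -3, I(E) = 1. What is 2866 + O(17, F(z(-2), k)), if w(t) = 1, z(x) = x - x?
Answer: 37260/13 ≈ 2866.2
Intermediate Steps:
z(x) = 0
F(K, Z) = -2 + K (F(K, Z) = (K - 3) + 1 = (-3 + K) + 1 = -2 + K)
O(p, U) = -2*(1 + U)/(-4 + p) (O(p, U) = -2*(U + 1)/(p - 4) = -2*(1 + U)/(-4 + p))
2866 + O(17, F(z(-2), k)) = 2866 + 2*(-1 - (-2 + 0))/(-4 + 17) = 2866 + 2*(-1 - 1*(-2))/13 = 2866 + 2*(1/13)*(-1 + 2) = 2866 + 2*(1/13)*1 = 2866 + 2/13 = 37260/13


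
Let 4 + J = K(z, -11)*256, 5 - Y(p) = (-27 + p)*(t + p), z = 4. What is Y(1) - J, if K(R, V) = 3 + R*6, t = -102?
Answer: -9529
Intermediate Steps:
K(R, V) = 3 + 6*R
Y(p) = 5 - (-102 + p)*(-27 + p) (Y(p) = 5 - (-27 + p)*(-102 + p) = 5 - (-102 + p)*(-27 + p))
J = 6908 (J = -4 + (3 + 6*4)*256 = -4 + (3 + 24)*256 = -4 + 27*256 = -4 + 6912 = 6908)
Y(1) - J = (-2749 - 1*1² + 129*1) - 1*6908 = (-2749 - 1*1 + 129) - 6908 = (-2749 - 1 + 129) - 6908 = -2621 - 6908 = -9529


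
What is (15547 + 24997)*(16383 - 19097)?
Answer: -110036416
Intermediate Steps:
(15547 + 24997)*(16383 - 19097) = 40544*(-2714) = -110036416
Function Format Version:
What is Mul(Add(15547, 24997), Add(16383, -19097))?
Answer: -110036416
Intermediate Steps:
Mul(Add(15547, 24997), Add(16383, -19097)) = Mul(40544, -2714) = -110036416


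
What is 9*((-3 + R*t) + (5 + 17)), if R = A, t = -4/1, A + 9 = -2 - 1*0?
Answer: 567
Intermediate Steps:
A = -11 (A = -9 + (-2 - 1*0) = -9 + (-2 + 0) = -9 - 2 = -11)
t = -4 (t = -4*1 = -4)
R = -11
9*((-3 + R*t) + (5 + 17)) = 9*((-3 - 11*(-4)) + (5 + 17)) = 9*((-3 + 44) + 22) = 9*(41 + 22) = 9*63 = 567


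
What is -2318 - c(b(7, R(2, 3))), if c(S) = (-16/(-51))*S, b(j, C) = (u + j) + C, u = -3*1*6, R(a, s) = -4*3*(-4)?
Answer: -118810/51 ≈ -2329.6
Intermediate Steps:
R(a, s) = 48 (R(a, s) = -12*(-4) = 48)
u = -18 (u = -3*6 = -18)
b(j, C) = -18 + C + j (b(j, C) = (-18 + j) + C = -18 + C + j)
c(S) = 16*S/51 (c(S) = (-16*(-1/51))*S = 16*S/51)
-2318 - c(b(7, R(2, 3))) = -2318 - 16*(-18 + 48 + 7)/51 = -2318 - 16*37/51 = -2318 - 1*592/51 = -2318 - 592/51 = -118810/51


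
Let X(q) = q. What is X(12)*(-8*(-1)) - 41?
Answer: 55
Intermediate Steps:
X(12)*(-8*(-1)) - 41 = 12*(-8*(-1)) - 41 = 12*8 - 41 = 96 - 41 = 55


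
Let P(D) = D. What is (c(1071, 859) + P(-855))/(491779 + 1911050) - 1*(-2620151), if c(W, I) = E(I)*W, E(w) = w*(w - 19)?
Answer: 699616399676/266981 ≈ 2.6205e+6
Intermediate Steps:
E(w) = w*(-19 + w)
c(W, I) = I*W*(-19 + I) (c(W, I) = (I*(-19 + I))*W = I*W*(-19 + I))
(c(1071, 859) + P(-855))/(491779 + 1911050) - 1*(-2620151) = (859*1071*(-19 + 859) - 855)/(491779 + 1911050) - 1*(-2620151) = (859*1071*840 - 855)/2402829 + 2620151 = (772790760 - 855)*(1/2402829) + 2620151 = 772789905*(1/2402829) + 2620151 = 85865545/266981 + 2620151 = 699616399676/266981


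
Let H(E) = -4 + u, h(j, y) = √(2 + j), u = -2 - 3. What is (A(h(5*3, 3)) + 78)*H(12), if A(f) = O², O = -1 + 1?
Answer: -702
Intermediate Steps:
O = 0
u = -5
H(E) = -9 (H(E) = -4 - 5 = -9)
A(f) = 0 (A(f) = 0² = 0)
(A(h(5*3, 3)) + 78)*H(12) = (0 + 78)*(-9) = 78*(-9) = -702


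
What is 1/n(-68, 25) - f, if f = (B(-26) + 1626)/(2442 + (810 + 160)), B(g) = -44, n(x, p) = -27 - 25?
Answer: -21419/44356 ≈ -0.48289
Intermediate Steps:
n(x, p) = -52
f = 791/1706 (f = (-44 + 1626)/(2442 + (810 + 160)) = 1582/(2442 + 970) = 1582/3412 = 1582*(1/3412) = 791/1706 ≈ 0.46366)
1/n(-68, 25) - f = 1/(-52) - 1*791/1706 = -1/52 - 791/1706 = -21419/44356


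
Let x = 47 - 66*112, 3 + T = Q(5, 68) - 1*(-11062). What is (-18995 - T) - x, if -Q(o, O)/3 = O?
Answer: -22505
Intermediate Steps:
Q(o, O) = -3*O
T = 10855 (T = -3 + (-3*68 - 1*(-11062)) = -3 + (-204 + 11062) = -3 + 10858 = 10855)
x = -7345 (x = 47 - 7392 = -7345)
(-18995 - T) - x = (-18995 - 1*10855) - 1*(-7345) = (-18995 - 10855) + 7345 = -29850 + 7345 = -22505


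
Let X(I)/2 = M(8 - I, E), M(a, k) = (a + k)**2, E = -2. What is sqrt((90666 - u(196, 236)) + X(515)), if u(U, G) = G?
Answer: 4*sqrt(38037) ≈ 780.12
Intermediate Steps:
X(I) = 2*(6 - I)**2 (X(I) = 2*((8 - I) - 2)**2 = 2*(6 - I)**2)
sqrt((90666 - u(196, 236)) + X(515)) = sqrt((90666 - 1*236) + 2*(-6 + 515)**2) = sqrt((90666 - 236) + 2*509**2) = sqrt(90430 + 2*259081) = sqrt(90430 + 518162) = sqrt(608592) = 4*sqrt(38037)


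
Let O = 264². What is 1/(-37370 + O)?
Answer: 1/32326 ≈ 3.0935e-5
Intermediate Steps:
O = 69696
1/(-37370 + O) = 1/(-37370 + 69696) = 1/32326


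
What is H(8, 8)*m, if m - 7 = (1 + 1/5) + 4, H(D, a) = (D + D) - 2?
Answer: 854/5 ≈ 170.80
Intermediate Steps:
H(D, a) = -2 + 2*D (H(D, a) = 2*D - 2 = -2 + 2*D)
m = 61/5 (m = 7 + ((1 + 1/5) + 4) = 7 + ((1 + ⅕) + 4) = 7 + (6/5 + 4) = 7 + 26/5 = 61/5 ≈ 12.200)
H(8, 8)*m = (-2 + 2*8)*(61/5) = (-2 + 16)*(61/5) = 14*(61/5) = 854/5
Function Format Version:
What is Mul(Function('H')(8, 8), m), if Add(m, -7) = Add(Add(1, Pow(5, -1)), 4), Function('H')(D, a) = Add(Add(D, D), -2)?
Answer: Rational(854, 5) ≈ 170.80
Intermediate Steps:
Function('H')(D, a) = Add(-2, Mul(2, D)) (Function('H')(D, a) = Add(Mul(2, D), -2) = Add(-2, Mul(2, D)))
m = Rational(61, 5) (m = Add(7, Add(Add(1, Pow(5, -1)), 4)) = Add(7, Add(Add(1, Rational(1, 5)), 4)) = Add(7, Add(Rational(6, 5), 4)) = Add(7, Rational(26, 5)) = Rational(61, 5) ≈ 12.200)
Mul(Function('H')(8, 8), m) = Mul(Add(-2, Mul(2, 8)), Rational(61, 5)) = Mul(Add(-2, 16), Rational(61, 5)) = Mul(14, Rational(61, 5)) = Rational(854, 5)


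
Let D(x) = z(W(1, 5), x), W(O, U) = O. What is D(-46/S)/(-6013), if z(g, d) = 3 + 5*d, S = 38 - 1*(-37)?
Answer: 1/90195 ≈ 1.1087e-5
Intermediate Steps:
S = 75 (S = 38 + 37 = 75)
D(x) = 3 + 5*x
D(-46/S)/(-6013) = (3 + 5*(-46/75))/(-6013) = (3 + 5*(-46*1/75))*(-1/6013) = (3 + 5*(-46/75))*(-1/6013) = (3 - 46/15)*(-1/6013) = -1/15*(-1/6013) = 1/90195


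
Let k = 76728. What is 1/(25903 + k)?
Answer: 1/102631 ≈ 9.7436e-6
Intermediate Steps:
1/(25903 + k) = 1/(25903 + 76728) = 1/102631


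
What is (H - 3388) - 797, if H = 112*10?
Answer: -3065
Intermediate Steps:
H = 1120
(H - 3388) - 797 = (1120 - 3388) - 797 = -2268 - 797 = -3065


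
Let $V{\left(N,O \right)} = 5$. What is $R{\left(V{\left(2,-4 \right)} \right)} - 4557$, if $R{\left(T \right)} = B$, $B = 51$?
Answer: $-4506$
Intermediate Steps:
$R{\left(T \right)} = 51$
$R{\left(V{\left(2,-4 \right)} \right)} - 4557 = 51 - 4557 = -4506$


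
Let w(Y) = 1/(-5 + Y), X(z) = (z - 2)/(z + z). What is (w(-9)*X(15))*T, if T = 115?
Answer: -299/84 ≈ -3.5595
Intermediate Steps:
X(z) = (-2 + z)/(2*z) (X(z) = (-2 + z)/((2*z)) = (-2 + z)*(1/(2*z)) = (-2 + z)/(2*z))
(w(-9)*X(15))*T = (((½)*(-2 + 15)/15)/(-5 - 9))*115 = (((½)*(1/15)*13)/(-14))*115 = -1/14*13/30*115 = -13/420*115 = -299/84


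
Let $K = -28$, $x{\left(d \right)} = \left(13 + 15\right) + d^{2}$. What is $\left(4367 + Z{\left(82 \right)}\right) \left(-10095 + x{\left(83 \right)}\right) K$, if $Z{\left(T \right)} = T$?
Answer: $395889816$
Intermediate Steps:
$x{\left(d \right)} = 28 + d^{2}$
$\left(4367 + Z{\left(82 \right)}\right) \left(-10095 + x{\left(83 \right)}\right) K = \left(4367 + 82\right) \left(-10095 + \left(28 + 83^{2}\right)\right) \left(-28\right) = 4449 \left(-10095 + \left(28 + 6889\right)\right) \left(-28\right) = 4449 \left(-10095 + 6917\right) \left(-28\right) = 4449 \left(-3178\right) \left(-28\right) = \left(-14138922\right) \left(-28\right) = 395889816$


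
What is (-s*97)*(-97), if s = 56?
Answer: 526904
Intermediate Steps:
(-s*97)*(-97) = (-1*56*97)*(-97) = -56*97*(-97) = -5432*(-97) = 526904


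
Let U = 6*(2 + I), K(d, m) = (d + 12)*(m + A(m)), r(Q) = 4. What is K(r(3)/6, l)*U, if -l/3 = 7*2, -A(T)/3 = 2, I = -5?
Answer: 10944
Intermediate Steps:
A(T) = -6 (A(T) = -3*2 = -6)
l = -42 (l = -21*2 = -3*14 = -42)
K(d, m) = (-6 + m)*(12 + d) (K(d, m) = (d + 12)*(m - 6) = (12 + d)*(-6 + m) = (-6 + m)*(12 + d))
U = -18 (U = 6*(2 - 5) = 6*(-3) = -18)
K(r(3)/6, l)*U = (-72 - 24/6 + 12*(-42) + (4/6)*(-42))*(-18) = (-72 - 24/6 - 504 + (4*(1/6))*(-42))*(-18) = (-72 - 6*2/3 - 504 + (2/3)*(-42))*(-18) = (-72 - 4 - 504 - 28)*(-18) = -608*(-18) = 10944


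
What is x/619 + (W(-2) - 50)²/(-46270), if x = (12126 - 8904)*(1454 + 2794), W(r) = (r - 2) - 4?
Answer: 316648999402/14320565 ≈ 22112.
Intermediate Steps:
W(r) = -6 + r (W(r) = (-2 + r) - 4 = -6 + r)
x = 13687056 (x = 3222*4248 = 13687056)
x/619 + (W(-2) - 50)²/(-46270) = 13687056/619 + ((-6 - 2) - 50)²/(-46270) = 13687056*(1/619) + (-8 - 50)²*(-1/46270) = 13687056/619 + (-58)²*(-1/46270) = 13687056/619 + 3364*(-1/46270) = 13687056/619 - 1682/23135 = 316648999402/14320565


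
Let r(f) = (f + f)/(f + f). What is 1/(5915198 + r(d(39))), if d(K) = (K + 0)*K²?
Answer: 1/5915199 ≈ 1.6906e-7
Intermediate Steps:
d(K) = K³ (d(K) = K*K² = K³)
r(f) = 1 (r(f) = (2*f)/((2*f)) = (2*f)*(1/(2*f)) = 1)
1/(5915198 + r(d(39))) = 1/(5915198 + 1) = 1/5915199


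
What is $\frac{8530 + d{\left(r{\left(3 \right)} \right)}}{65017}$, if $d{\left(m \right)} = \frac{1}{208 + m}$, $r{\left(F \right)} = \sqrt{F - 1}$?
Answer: $\frac{184512534}{1406382727} - \frac{\sqrt{2}}{2812765454} \approx 0.1312$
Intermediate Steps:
$r{\left(F \right)} = \sqrt{-1 + F}$
$\frac{8530 + d{\left(r{\left(3 \right)} \right)}}{65017} = \frac{8530 + \frac{1}{208 + \sqrt{-1 + 3}}}{65017} = \left(8530 + \frac{1}{208 + \sqrt{2}}\right) \frac{1}{65017} = \frac{8530}{65017} + \frac{1}{65017 \left(208 + \sqrt{2}\right)}$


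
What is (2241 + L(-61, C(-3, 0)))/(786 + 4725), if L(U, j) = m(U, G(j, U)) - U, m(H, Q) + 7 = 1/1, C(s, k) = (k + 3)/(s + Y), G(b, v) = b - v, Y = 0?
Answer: 2296/5511 ≈ 0.41662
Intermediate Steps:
C(s, k) = (3 + k)/s (C(s, k) = (k + 3)/(s + 0) = (3 + k)/s)
m(H, Q) = -6 (m(H, Q) = -7 + 1/1 = -7 + 1 = -6)
L(U, j) = -6 - U
(2241 + L(-61, C(-3, 0)))/(786 + 4725) = (2241 + (-6 - 1*(-61)))/(786 + 4725) = (2241 + (-6 + 61))/5511 = (2241 + 55)*(1/5511) = 2296*(1/5511) = 2296/5511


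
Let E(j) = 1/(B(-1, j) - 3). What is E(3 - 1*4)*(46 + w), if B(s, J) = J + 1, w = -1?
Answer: -15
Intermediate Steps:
B(s, J) = 1 + J
E(j) = 1/(-2 + j) (E(j) = 1/((1 + j) - 3) = 1/(-2 + j))
E(3 - 1*4)*(46 + w) = (46 - 1)/(-2 + (3 - 1*4)) = 45/(-2 + (3 - 4)) = 45/(-2 - 1) = 45/(-3) = -⅓*45 = -15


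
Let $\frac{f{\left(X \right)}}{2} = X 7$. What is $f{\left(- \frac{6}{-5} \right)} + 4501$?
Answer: $\frac{22589}{5} \approx 4517.8$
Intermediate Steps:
$f{\left(X \right)} = 14 X$ ($f{\left(X \right)} = 2 X 7 = 2 \cdot 7 X = 14 X$)
$f{\left(- \frac{6}{-5} \right)} + 4501 = 14 \left(- \frac{6}{-5}\right) + 4501 = 14 \left(\left(-6\right) \left(- \frac{1}{5}\right)\right) + 4501 = 14 \cdot \frac{6}{5} + 4501 = \frac{84}{5} + 4501 = \frac{22589}{5}$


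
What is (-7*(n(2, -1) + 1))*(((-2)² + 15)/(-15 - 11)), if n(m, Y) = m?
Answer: 399/26 ≈ 15.346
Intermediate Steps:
(-7*(n(2, -1) + 1))*(((-2)² + 15)/(-15 - 11)) = (-7*(2 + 1))*(((-2)² + 15)/(-15 - 11)) = (-7*3)*((4 + 15)/(-26)) = -399*(-1)/26 = -21*(-19/26) = 399/26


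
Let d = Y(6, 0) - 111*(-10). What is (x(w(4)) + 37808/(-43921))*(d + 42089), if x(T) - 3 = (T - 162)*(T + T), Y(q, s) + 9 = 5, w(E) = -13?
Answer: 8636170943475/43921 ≈ 1.9663e+8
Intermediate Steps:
Y(q, s) = -4 (Y(q, s) = -9 + 5 = -4)
d = 1106 (d = -4 - 111*(-10) = -4 + 1110 = 1106)
x(T) = 3 + 2*T*(-162 + T) (x(T) = 3 + (T - 162)*(T + T) = 3 + (-162 + T)*(2*T) = 3 + 2*T*(-162 + T))
(x(w(4)) + 37808/(-43921))*(d + 42089) = ((3 - 324*(-13) + 2*(-13)**2) + 37808/(-43921))*(1106 + 42089) = ((3 + 4212 + 2*169) + 37808*(-1/43921))*43195 = ((3 + 4212 + 338) - 37808/43921)*43195 = (4553 - 37808/43921)*43195 = (199934505/43921)*43195 = 8636170943475/43921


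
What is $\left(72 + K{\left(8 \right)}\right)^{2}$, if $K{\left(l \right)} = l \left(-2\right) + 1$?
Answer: $3249$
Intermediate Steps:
$K{\left(l \right)} = 1 - 2 l$ ($K{\left(l \right)} = - 2 l + 1 = 1 - 2 l$)
$\left(72 + K{\left(8 \right)}\right)^{2} = \left(72 + \left(1 - 16\right)\right)^{2} = \left(72 - 15\right)^{2} = 57^{2} = 3249$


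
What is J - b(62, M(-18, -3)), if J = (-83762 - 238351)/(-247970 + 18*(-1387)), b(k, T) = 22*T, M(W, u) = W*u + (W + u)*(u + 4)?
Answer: -197829423/272936 ≈ -724.82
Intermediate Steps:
M(W, u) = W*u + (4 + u)*(W + u) (M(W, u) = W*u + (W + u)*(4 + u) = W*u + (4 + u)*(W + u))
J = 322113/272936 (J = -322113/(-247970 - 24966) = -322113/(-272936) = -322113*(-1/272936) = 322113/272936 ≈ 1.1802)
J - b(62, M(-18, -3)) = 322113/272936 - 22*((-3)² + 4*(-18) + 4*(-3) + 2*(-18)*(-3)) = 322113/272936 - 22*(9 - 72 - 12 + 108) = 322113/272936 - 22*33 = 322113/272936 - 1*726 = 322113/272936 - 726 = -197829423/272936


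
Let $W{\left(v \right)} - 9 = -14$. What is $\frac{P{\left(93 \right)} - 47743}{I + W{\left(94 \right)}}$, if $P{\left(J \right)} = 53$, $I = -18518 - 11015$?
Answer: $\frac{23845}{14769} \approx 1.6145$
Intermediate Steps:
$I = -29533$ ($I = -18518 - 11015 = -29533$)
$W{\left(v \right)} = -5$ ($W{\left(v \right)} = 9 - 14 = -5$)
$\frac{P{\left(93 \right)} - 47743}{I + W{\left(94 \right)}} = \frac{53 - 47743}{-29533 - 5} = - \frac{47690}{-29538} = \left(-47690\right) \left(- \frac{1}{29538}\right) = \frac{23845}{14769}$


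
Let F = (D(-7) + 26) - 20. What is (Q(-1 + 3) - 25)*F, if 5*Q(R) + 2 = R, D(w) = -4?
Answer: -50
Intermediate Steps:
Q(R) = -⅖ + R/5
F = 2 (F = (-4 + 26) - 20 = 22 - 20 = 2)
(Q(-1 + 3) - 25)*F = ((-⅖ + (-1 + 3)/5) - 25)*2 = ((-⅖ + (⅕)*2) - 25)*2 = ((-⅖ + ⅖) - 25)*2 = (0 - 25)*2 = -25*2 = -50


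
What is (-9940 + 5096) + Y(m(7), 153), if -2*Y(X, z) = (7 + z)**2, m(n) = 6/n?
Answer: -17644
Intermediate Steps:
Y(X, z) = -(7 + z)**2/2
(-9940 + 5096) + Y(m(7), 153) = (-9940 + 5096) - (7 + 153)**2/2 = -4844 - 1/2*160**2 = -4844 - 1/2*25600 = -4844 - 12800 = -17644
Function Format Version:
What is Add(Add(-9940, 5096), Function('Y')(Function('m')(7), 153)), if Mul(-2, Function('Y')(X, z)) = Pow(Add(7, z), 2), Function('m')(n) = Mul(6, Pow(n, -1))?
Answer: -17644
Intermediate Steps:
Function('Y')(X, z) = Mul(Rational(-1, 2), Pow(Add(7, z), 2))
Add(Add(-9940, 5096), Function('Y')(Function('m')(7), 153)) = Add(Add(-9940, 5096), Mul(Rational(-1, 2), Pow(Add(7, 153), 2))) = Add(-4844, Mul(Rational(-1, 2), Pow(160, 2))) = Add(-4844, Mul(Rational(-1, 2), 25600)) = Add(-4844, -12800) = -17644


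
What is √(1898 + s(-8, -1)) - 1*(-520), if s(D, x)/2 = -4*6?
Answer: 520 + 5*√74 ≈ 563.01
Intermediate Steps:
s(D, x) = -48 (s(D, x) = 2*(-4*6) = 2*(-24) = -48)
√(1898 + s(-8, -1)) - 1*(-520) = √(1898 - 48) - 1*(-520) = √1850 + 520 = 5*√74 + 520 = 520 + 5*√74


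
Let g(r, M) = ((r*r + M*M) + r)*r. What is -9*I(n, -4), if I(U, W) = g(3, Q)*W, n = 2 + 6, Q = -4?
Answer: 3024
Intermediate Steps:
g(r, M) = r*(r + M² + r²) (g(r, M) = ((r² + M²) + r)*r = ((M² + r²) + r)*r = (r + M² + r²)*r = r*(r + M² + r²))
n = 8
I(U, W) = 84*W (I(U, W) = (3*(3 + (-4)² + 3²))*W = (3*(3 + 16 + 9))*W = (3*28)*W = 84*W)
-9*I(n, -4) = -756*(-4) = -9*(-336) = 3024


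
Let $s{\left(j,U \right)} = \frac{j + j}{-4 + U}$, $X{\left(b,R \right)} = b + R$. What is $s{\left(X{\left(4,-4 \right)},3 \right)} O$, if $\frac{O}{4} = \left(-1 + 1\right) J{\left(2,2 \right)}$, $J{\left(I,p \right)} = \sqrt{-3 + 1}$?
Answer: $0$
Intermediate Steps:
$J{\left(I,p \right)} = i \sqrt{2}$ ($J{\left(I,p \right)} = \sqrt{-2} = i \sqrt{2}$)
$X{\left(b,R \right)} = R + b$
$O = 0$ ($O = 4 \left(-1 + 1\right) i \sqrt{2} = 4 \cdot 0 i \sqrt{2} = 4 \cdot 0 = 0$)
$s{\left(j,U \right)} = \frac{2 j}{-4 + U}$
$s{\left(X{\left(4,-4 \right)},3 \right)} O = \frac{2 \left(-4 + 4\right)}{-4 + 3} \cdot 0 = 2 \cdot 0 \frac{1}{-1} \cdot 0 = 2 \cdot 0 \left(-1\right) 0 = 0 \cdot 0 = 0$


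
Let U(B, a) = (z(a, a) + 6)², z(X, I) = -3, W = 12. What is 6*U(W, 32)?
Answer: 54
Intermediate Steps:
U(B, a) = 9 (U(B, a) = (-3 + 6)² = 3² = 9)
6*U(W, 32) = 6*9 = 54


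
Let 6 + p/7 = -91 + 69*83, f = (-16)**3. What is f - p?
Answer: -43506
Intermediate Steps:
f = -4096
p = 39410 (p = -42 + 7*(-91 + 69*83) = -42 + 7*(-91 + 5727) = -42 + 7*5636 = -42 + 39452 = 39410)
f - p = -4096 - 1*39410 = -4096 - 39410 = -43506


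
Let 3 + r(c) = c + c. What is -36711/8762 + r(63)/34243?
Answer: -1256017047/300037166 ≈ -4.1862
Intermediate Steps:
r(c) = -3 + 2*c (r(c) = -3 + (c + c) = -3 + 2*c)
-36711/8762 + r(63)/34243 = -36711/8762 + (-3 + 2*63)/34243 = -36711*1/8762 + (-3 + 126)*(1/34243) = -36711/8762 + 123*(1/34243) = -36711/8762 + 123/34243 = -1256017047/300037166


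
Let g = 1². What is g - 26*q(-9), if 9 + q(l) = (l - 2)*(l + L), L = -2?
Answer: -2911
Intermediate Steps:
g = 1
q(l) = -9 + (-2 + l)² (q(l) = -9 + (l - 2)*(l - 2) = -9 + (-2 + l)*(-2 + l) = -9 + (-2 + l)²)
g - 26*q(-9) = 1 - 26*(-5 + (-9)² - 4*(-9)) = 1 - 26*(-5 + 81 + 36) = 1 - 26*112 = 1 - 2912 = -2911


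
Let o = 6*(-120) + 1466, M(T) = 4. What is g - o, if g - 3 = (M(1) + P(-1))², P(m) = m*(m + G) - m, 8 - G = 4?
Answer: -739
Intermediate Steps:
G = 4 (G = 8 - 1*4 = 8 - 4 = 4)
o = 746 (o = -720 + 1466 = 746)
P(m) = -m + m*(4 + m) (P(m) = m*(m + 4) - m = m*(4 + m) - m = -m + m*(4 + m))
g = 7 (g = 3 + (4 - (3 - 1))² = 3 + (4 - 1*2)² = 3 + (4 - 2)² = 3 + 2² = 3 + 4 = 7)
g - o = 7 - 1*746 = 7 - 746 = -739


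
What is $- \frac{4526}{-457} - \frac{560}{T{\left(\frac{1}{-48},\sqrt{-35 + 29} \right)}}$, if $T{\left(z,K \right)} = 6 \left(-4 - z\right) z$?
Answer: $- \frac{97408814}{87287} \approx -1116.0$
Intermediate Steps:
$T{\left(z,K \right)} = z \left(-24 - 6 z\right)$ ($T{\left(z,K \right)} = \left(-24 - 6 z\right) z = z \left(-24 - 6 z\right)$)
$- \frac{4526}{-457} - \frac{560}{T{\left(\frac{1}{-48},\sqrt{-35 + 29} \right)}} = - \frac{4526}{-457} - \frac{560}{\left(-6\right) \frac{1}{-48} \left(4 + \frac{1}{-48}\right)} = \left(-4526\right) \left(- \frac{1}{457}\right) - \frac{560}{\left(-6\right) \left(- \frac{1}{48}\right) \left(4 - \frac{1}{48}\right)} = \frac{4526}{457} - \frac{560}{\left(-6\right) \left(- \frac{1}{48}\right) \frac{191}{48}} = \frac{4526}{457} - \frac{560}{\frac{191}{384}} = \frac{4526}{457} - \frac{215040}{191} = - \frac{97408814}{87287}$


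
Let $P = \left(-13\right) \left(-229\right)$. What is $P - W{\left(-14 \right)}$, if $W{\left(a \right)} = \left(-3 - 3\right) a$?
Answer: $2893$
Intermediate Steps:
$W{\left(a \right)} = - 6 a$
$P = 2977$
$P - W{\left(-14 \right)} = 2977 - \left(-6\right) \left(-14\right) = 2977 - 84 = 2893$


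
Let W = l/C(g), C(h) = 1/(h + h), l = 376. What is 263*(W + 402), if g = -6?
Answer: -1080930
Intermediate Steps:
C(h) = 1/(2*h)
W = -4512 (W = 376/(((½)/(-6))) = 376/(((½)*(-⅙))) = 376/(-1/12) = 376*(-12) = -4512)
263*(W + 402) = 263*(-4512 + 402) = 263*(-4110) = -1080930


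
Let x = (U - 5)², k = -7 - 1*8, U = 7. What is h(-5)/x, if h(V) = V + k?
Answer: -5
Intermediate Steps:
k = -15 (k = -7 - 8 = -15)
x = 4 (x = (7 - 5)² = 2² = 4)
h(V) = -15 + V (h(V) = V - 15 = -15 + V)
h(-5)/x = (-15 - 5)/4 = -20*¼ = -5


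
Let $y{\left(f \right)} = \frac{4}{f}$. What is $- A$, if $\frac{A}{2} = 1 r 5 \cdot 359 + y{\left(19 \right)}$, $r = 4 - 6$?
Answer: $\frac{136412}{19} \approx 7179.6$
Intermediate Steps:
$r = -2$ ($r = 4 - 6 = -2$)
$A = - \frac{136412}{19}$ ($A = 2 \left(1 \left(-2\right) 5 \cdot 359 + \frac{4}{19}\right) = 2 \left(\left(-2\right) 5 \cdot 359 + 4 \cdot \frac{1}{19}\right) = 2 \left(\left(-10\right) 359 + \frac{4}{19}\right) = 2 \left(-3590 + \frac{4}{19}\right) = 2 \left(- \frac{68206}{19}\right) = - \frac{136412}{19} \approx -7179.6$)
$- A = \left(-1\right) \left(- \frac{136412}{19}\right) = \frac{136412}{19}$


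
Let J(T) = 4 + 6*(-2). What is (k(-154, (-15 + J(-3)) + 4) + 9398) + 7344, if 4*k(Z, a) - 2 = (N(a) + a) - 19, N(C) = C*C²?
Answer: 60073/4 ≈ 15018.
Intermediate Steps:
J(T) = -8 (J(T) = 4 - 12 = -8)
N(C) = C³
k(Z, a) = -17/4 + a/4 + a³/4 (k(Z, a) = ½ + ((a³ + a) - 19)/4 = ½ + ((a + a³) - 19)/4 = ½ + (-19 + a + a³)/4 = ½ + (-19/4 + a/4 + a³/4) = -17/4 + a/4 + a³/4)
(k(-154, (-15 + J(-3)) + 4) + 9398) + 7344 = ((-17/4 + ((-15 - 8) + 4)/4 + ((-15 - 8) + 4)³/4) + 9398) + 7344 = ((-17/4 + (-23 + 4)/4 + (-23 + 4)³/4) + 9398) + 7344 = ((-17/4 + (¼)*(-19) + (¼)*(-19)³) + 9398) + 7344 = ((-17/4 - 19/4 + (¼)*(-6859)) + 9398) + 7344 = ((-17/4 - 19/4 - 6859/4) + 9398) + 7344 = (-6895/4 + 9398) + 7344 = 30697/4 + 7344 = 60073/4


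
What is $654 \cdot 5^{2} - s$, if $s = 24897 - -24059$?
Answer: $-32606$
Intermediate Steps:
$s = 48956$ ($s = 24897 + 24059 = 48956$)
$654 \cdot 5^{2} - s = 654 \cdot 5^{2} - 48956 = 654 \cdot 25 - 48956 = 16350 - 48956 = -32606$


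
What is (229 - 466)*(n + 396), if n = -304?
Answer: -21804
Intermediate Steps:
(229 - 466)*(n + 396) = (229 - 466)*(-304 + 396) = -237*92 = -21804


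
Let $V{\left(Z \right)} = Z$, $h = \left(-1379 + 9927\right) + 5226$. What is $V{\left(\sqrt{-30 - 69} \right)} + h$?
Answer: $13774 + 3 i \sqrt{11} \approx 13774.0 + 9.9499 i$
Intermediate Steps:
$h = 13774$ ($h = 8548 + 5226 = 13774$)
$V{\left(\sqrt{-30 - 69} \right)} + h = \sqrt{-30 - 69} + 13774 = \sqrt{-99} + 13774 = 3 i \sqrt{11} + 13774 = 13774 + 3 i \sqrt{11}$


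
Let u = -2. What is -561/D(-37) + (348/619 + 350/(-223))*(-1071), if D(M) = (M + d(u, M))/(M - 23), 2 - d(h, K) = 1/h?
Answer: 327569838/3174851 ≈ 103.18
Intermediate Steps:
d(h, K) = 2 - 1/h
D(M) = (5/2 + M)/(-23 + M) (D(M) = (M + (2 - 1/(-2)))/(M - 23) = (M + (2 - 1*(-1/2)))/(-23 + M) = (M + (2 + 1/2))/(-23 + M) = (M + 5/2)/(-23 + M) = (5/2 + M)/(-23 + M))
-561/D(-37) + (348/619 + 350/(-223))*(-1071) = -561*(-23 - 37)/(5/2 - 37) + (348/619 + 350/(-223))*(-1071) = -561/(-69/2/(-60)) + (348*(1/619) + 350*(-1/223))*(-1071) = -561/((-1/60*(-69/2))) + (348/619 - 350/223)*(-1071) = -561/23/40 - 139046/138037*(-1071) = -561*40/23 + 148918266/138037 = -22440/23 + 148918266/138037 = 327569838/3174851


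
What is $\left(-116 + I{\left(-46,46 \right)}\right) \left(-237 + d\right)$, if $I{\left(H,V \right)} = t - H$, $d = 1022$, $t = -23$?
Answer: $-73005$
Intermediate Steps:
$I{\left(H,V \right)} = -23 - H$
$\left(-116 + I{\left(-46,46 \right)}\right) \left(-237 + d\right) = \left(-116 - -23\right) \left(-237 + 1022\right) = \left(-116 + \left(-23 + 46\right)\right) 785 = \left(-116 + 23\right) 785 = \left(-93\right) 785 = -73005$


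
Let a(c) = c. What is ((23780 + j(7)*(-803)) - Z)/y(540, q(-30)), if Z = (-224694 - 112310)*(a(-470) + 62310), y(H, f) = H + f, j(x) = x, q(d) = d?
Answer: 20840345519/510 ≈ 4.0863e+7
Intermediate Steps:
Z = -20840327360 (Z = (-224694 - 112310)*(-470 + 62310) = -337004*61840 = -20840327360)
((23780 + j(7)*(-803)) - Z)/y(540, q(-30)) = ((23780 + 7*(-803)) - 1*(-20840327360))/(540 - 30) = ((23780 - 5621) + 20840327360)/510 = (18159 + 20840327360)*(1/510) = 20840345519*(1/510) = 20840345519/510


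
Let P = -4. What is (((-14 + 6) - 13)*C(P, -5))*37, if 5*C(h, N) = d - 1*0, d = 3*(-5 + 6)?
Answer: -2331/5 ≈ -466.20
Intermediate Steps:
d = 3 (d = 3*1 = 3)
C(h, N) = ⅗ (C(h, N) = (3 - 1*0)/5 = (3 + 0)/5 = (⅕)*3 = ⅗)
(((-14 + 6) - 13)*C(P, -5))*37 = (((-14 + 6) - 13)*(⅗))*37 = ((-8 - 13)*(⅗))*37 = -21*⅗*37 = -63/5*37 = -2331/5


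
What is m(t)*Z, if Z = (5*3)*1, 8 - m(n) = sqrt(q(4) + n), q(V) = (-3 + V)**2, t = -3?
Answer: 120 - 15*I*sqrt(2) ≈ 120.0 - 21.213*I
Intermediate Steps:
m(n) = 8 - sqrt(1 + n) (m(n) = 8 - sqrt((-3 + 4)**2 + n) = 8 - sqrt(1**2 + n) = 8 - sqrt(1 + n))
Z = 15 (Z = 15*1 = 15)
m(t)*Z = (8 - sqrt(1 - 3))*15 = (8 - sqrt(-2))*15 = (8 - I*sqrt(2))*15 = 120 - 15*I*sqrt(2)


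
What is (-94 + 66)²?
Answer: 784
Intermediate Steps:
(-94 + 66)² = (-28)² = 784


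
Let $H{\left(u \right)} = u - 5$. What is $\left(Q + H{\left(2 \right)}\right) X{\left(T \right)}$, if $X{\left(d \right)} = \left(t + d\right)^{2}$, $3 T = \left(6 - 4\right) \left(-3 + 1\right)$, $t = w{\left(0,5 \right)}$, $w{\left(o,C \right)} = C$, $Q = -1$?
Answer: $- \frac{484}{9} \approx -53.778$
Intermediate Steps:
$t = 5$
$H{\left(u \right)} = -5 + u$ ($H{\left(u \right)} = u - 5 = -5 + u$)
$T = - \frac{4}{3}$ ($T = \frac{\left(6 - 4\right) \left(-3 + 1\right)}{3} = \frac{2 \left(-2\right)}{3} = \frac{1}{3} \left(-4\right) = - \frac{4}{3} \approx -1.3333$)
$X{\left(d \right)} = \left(5 + d\right)^{2}$
$\left(Q + H{\left(2 \right)}\right) X{\left(T \right)} = \left(-1 + \left(-5 + 2\right)\right) \left(5 - \frac{4}{3}\right)^{2} = \left(-1 - 3\right) \left(\frac{11}{3}\right)^{2} = \left(-4\right) \frac{121}{9} = - \frac{484}{9}$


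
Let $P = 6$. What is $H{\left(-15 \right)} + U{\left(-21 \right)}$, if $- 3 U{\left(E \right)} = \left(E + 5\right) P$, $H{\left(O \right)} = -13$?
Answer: $19$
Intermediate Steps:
$U{\left(E \right)} = -10 - 2 E$ ($U{\left(E \right)} = - \frac{\left(E + 5\right) 6}{3} = - \frac{\left(5 + E\right) 6}{3} = - \frac{30 + 6 E}{3} = -10 - 2 E$)
$H{\left(-15 \right)} + U{\left(-21 \right)} = -13 - -32 = -13 + \left(-10 + 42\right) = -13 + 32 = 19$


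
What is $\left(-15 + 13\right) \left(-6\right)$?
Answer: $12$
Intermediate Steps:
$\left(-15 + 13\right) \left(-6\right) = \left(-2\right) \left(-6\right) = 12$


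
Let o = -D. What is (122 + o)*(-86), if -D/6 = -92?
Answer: 36980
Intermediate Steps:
D = 552 (D = -6*(-92) = 552)
o = -552 (o = -1*552 = -552)
(122 + o)*(-86) = (122 - 552)*(-86) = -430*(-86) = 36980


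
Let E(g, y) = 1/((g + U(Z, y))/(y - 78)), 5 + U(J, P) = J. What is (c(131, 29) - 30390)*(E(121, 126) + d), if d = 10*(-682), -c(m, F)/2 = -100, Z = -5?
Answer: 7617661560/37 ≈ 2.0588e+8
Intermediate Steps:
U(J, P) = -5 + J
c(m, F) = 200 (c(m, F) = -2*(-100) = 200)
d = -6820
E(g, y) = (-78 + y)/(-10 + g) (E(g, y) = 1/((g + (-5 - 5))/(y - 78)) = 1/((g - 10)/(-78 + y)) = 1/((-10 + g)/(-78 + y)) = (-78 + y)/(-10 + g))
(c(131, 29) - 30390)*(E(121, 126) + d) = (200 - 30390)*((-78 + 126)/(-10 + 121) - 6820) = -30190*(48/111 - 6820) = -30190*((1/111)*48 - 6820) = -30190*(16/37 - 6820) = -30190*(-252324/37) = 7617661560/37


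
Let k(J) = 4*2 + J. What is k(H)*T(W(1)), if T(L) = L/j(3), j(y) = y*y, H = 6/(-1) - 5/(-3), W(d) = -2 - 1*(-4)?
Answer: 22/27 ≈ 0.81481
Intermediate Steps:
W(d) = 2 (W(d) = -2 + 4 = 2)
H = -13/3 (H = 6*(-1) - 5*(-⅓) = -6 + 5/3 = -13/3 ≈ -4.3333)
j(y) = y²
k(J) = 8 + J
T(L) = L/9 (T(L) = L/(3²) = L/9)
k(H)*T(W(1)) = (8 - 13/3)*((⅑)*2) = (11/3)*(2/9) = 22/27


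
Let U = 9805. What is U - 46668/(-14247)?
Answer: 46579501/4749 ≈ 9808.3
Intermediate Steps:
U - 46668/(-14247) = 9805 - 46668/(-14247) = 9805 - 46668*(-1/14247) = 9805 + 15556/4749 = 46579501/4749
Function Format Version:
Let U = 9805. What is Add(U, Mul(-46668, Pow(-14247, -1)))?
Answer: Rational(46579501, 4749) ≈ 9808.3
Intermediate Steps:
Add(U, Mul(-46668, Pow(-14247, -1))) = Add(9805, Mul(-46668, Pow(-14247, -1))) = Add(9805, Mul(-46668, Rational(-1, 14247))) = Add(9805, Rational(15556, 4749)) = Rational(46579501, 4749)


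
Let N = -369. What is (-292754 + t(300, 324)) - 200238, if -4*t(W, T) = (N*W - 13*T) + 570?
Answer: -928813/2 ≈ -4.6441e+5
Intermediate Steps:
t(W, T) = -285/2 + 13*T/4 + 369*W/4 (t(W, T) = -((-369*W - 13*T) + 570)/4 = -(570 - 369*W - 13*T)/4 = -285/2 + 13*T/4 + 369*W/4)
(-292754 + t(300, 324)) - 200238 = (-292754 + (-285/2 + (13/4)*324 + (369/4)*300)) - 200238 = (-292754 + (-285/2 + 1053 + 27675)) - 200238 = (-292754 + 57171/2) - 200238 = -528337/2 - 200238 = -928813/2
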